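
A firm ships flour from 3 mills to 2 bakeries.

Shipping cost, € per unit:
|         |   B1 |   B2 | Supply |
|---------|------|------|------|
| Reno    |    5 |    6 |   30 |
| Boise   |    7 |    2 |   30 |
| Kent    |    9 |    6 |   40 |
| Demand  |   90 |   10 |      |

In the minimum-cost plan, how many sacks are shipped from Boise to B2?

10

Solving gives:
  Reno→B1: 30 × €5 = €150
  Boise→B1: 20 × €7 = €140
  Boise→B2: 10 × €2 = €20
  Kent→B1: 40 × €9 = €360
Total cost = €670.
So Boise→B2 carries 10 sacks.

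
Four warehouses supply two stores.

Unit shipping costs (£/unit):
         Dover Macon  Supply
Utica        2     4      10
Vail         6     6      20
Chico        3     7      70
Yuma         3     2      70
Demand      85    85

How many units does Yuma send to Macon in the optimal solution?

The minimum-cost plan:
  Utica–Dover: 10 × £2 = £20
  Vail–Dover: 5 × £6 = £30
  Vail–Macon: 15 × £6 = £90
  Chico–Dover: 70 × £3 = £210
  Yuma–Macon: 70 × £2 = £140
Total cost = £490.
So Yuma→Macon carries 70 units.

70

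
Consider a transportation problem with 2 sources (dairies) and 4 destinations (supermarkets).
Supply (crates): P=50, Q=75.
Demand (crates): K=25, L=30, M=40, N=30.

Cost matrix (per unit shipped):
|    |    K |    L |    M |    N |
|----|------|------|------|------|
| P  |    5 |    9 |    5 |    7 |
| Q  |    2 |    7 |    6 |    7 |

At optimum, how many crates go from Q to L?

The minimum-cost plan:
  P–M: 40 × 5 = 200
  P–N: 10 × 7 = 70
  Q–K: 25 × 2 = 50
  Q–L: 30 × 7 = 210
  Q–N: 20 × 7 = 140
Total cost = 670.
So Q→L carries 30 crates.

30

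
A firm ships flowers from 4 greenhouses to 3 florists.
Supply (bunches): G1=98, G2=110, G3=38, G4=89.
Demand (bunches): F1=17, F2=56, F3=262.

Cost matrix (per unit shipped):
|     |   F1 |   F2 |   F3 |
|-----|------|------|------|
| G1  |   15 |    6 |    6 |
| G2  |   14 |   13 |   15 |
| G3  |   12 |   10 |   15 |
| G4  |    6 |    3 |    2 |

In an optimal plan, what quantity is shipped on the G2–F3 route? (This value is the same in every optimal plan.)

Solving gives:
  G1 to F3: 98 × 6 = 588
  G2 to F1: 17 × 14 = 238
  G2 to F2: 18 × 13 = 234
  G2 to F3: 75 × 15 = 1125
  G3 to F2: 38 × 10 = 380
  G4 to F3: 89 × 2 = 178
Total cost = 2743.
So G2→F3 carries 75 bunches.

75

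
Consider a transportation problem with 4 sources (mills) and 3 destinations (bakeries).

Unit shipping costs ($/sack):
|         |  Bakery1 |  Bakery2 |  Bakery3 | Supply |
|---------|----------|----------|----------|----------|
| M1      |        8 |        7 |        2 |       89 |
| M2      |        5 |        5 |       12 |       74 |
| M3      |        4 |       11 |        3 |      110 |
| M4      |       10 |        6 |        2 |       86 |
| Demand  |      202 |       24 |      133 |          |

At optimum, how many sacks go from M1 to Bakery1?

18

The minimum-cost plan:
  M1–Bakery1: 18 sacks
  M1–Bakery3: 71 sacks
  M2–Bakery1: 74 sacks
  M3–Bakery1: 110 sacks
  M4–Bakery2: 24 sacks
  M4–Bakery3: 62 sacks
Total cost = $1364.
So M1→Bakery1 carries 18 sacks.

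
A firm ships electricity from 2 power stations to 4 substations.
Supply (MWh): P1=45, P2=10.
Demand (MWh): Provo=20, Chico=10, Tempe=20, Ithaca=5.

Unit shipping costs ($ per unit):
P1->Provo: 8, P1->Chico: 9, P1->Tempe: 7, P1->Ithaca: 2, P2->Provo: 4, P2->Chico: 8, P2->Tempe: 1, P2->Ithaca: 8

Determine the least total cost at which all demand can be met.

One minimum-cost allocation:
  P1→Provo: 20 × $8 = $160
  P1→Chico: 10 × $9 = $90
  P1→Tempe: 10 × $7 = $70
  P1→Ithaca: 5 × $2 = $10
  P2→Tempe: 10 × $1 = $10
Total = 160 + 90 + 70 + 10 + 10 = $340.
(Supply check: P1 ships 45; P2 ships 10.)

340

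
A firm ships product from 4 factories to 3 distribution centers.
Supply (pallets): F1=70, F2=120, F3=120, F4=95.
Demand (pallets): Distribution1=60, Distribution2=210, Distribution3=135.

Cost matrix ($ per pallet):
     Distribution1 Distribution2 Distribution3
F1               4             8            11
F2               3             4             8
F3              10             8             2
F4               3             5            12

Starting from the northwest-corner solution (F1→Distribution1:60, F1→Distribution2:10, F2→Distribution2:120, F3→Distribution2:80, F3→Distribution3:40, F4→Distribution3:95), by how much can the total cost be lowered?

1095

Current plan cost = 60·4 + 10·8 + 120·4 + 80·8 + 40·2 + 95·12 = $2660.
Optimal plan:
  F1->Distribution1: 60 × $4 = $240
  F1->Distribution3: 10 × $11 = $110
  F2->Distribution2: 115 × $4 = $460
  F2->Distribution3: 5 × $8 = $40
  F3->Distribution3: 120 × $2 = $240
  F4->Distribution2: 95 × $5 = $475
Optimal cost = $1565.
Saving = 2660 − 1565 = $1095.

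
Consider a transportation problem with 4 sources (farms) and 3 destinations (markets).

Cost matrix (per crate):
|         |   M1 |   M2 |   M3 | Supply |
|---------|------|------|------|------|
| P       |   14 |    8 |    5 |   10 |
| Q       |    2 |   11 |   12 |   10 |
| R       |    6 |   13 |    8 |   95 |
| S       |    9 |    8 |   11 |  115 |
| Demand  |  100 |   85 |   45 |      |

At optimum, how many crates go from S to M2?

Optimal shipments:
  P–M3: 10 × 5 = 50
  Q–M1: 10 × 2 = 20
  R–M1: 90 × 6 = 540
  R–M3: 5 × 8 = 40
  S–M2: 85 × 8 = 680
  S–M3: 30 × 11 = 330
Total cost = 1660.
So S→M2 carries 85 crates.

85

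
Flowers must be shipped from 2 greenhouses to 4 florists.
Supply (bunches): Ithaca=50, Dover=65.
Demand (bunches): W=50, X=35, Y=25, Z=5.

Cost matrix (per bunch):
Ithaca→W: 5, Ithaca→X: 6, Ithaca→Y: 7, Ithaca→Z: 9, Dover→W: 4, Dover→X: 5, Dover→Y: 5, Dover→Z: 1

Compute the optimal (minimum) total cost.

One minimum-cost allocation:
  Ithaca->W: 50 × 5 = 250
  Dover->X: 35 × 5 = 175
  Dover->Y: 25 × 5 = 125
  Dover->Z: 5 × 1 = 5
Total = 250 + 175 + 125 + 5 = 555.

555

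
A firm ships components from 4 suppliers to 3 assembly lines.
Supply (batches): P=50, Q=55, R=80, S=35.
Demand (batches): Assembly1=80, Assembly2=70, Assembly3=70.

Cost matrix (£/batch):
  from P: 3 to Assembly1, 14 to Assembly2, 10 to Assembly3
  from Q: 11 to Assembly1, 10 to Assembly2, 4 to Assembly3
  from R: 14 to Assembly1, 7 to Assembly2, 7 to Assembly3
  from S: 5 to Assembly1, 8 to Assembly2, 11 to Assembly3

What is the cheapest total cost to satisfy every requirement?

One minimum-cost allocation:
  P→Assembly1: 50 × £3 = £150
  Q→Assembly3: 55 × £4 = £220
  R→Assembly2: 65 × £7 = £455
  R→Assembly3: 15 × £7 = £105
  S→Assembly1: 30 × £5 = £150
  S→Assembly2: 5 × £8 = £40
Total = 150 + 220 + 455 + 105 + 150 + 40 = £1120.
(Supply check: P ships 50; Q ships 55; R ships 80; S ships 35.)

1120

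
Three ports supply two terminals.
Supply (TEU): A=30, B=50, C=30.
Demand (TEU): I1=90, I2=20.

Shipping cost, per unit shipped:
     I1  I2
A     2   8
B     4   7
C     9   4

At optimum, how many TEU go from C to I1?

10

The minimum-cost plan:
  A–I1: 30 TEU
  B–I1: 50 TEU
  C–I1: 10 TEU
  C–I2: 20 TEU
Total cost = 430.
So C→I1 carries 10 TEU.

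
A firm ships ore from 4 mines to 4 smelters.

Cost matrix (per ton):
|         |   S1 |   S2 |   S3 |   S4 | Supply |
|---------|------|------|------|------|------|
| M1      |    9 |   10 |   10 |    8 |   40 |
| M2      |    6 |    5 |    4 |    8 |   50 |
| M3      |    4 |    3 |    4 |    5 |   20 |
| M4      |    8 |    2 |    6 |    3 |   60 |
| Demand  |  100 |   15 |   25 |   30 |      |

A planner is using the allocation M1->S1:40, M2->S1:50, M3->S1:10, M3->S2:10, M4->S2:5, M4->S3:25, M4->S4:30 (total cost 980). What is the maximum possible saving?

50

Current plan cost = 40·9 + 50·6 + 10·4 + 10·3 + 5·2 + 25·6 + 30·3 = 980.
Optimal plan:
  M1→S1: 40 × 9 = 360
  M2→S1: 40 × 6 = 240
  M2→S3: 10 × 4 = 40
  M3→S1: 20 × 4 = 80
  M4→S2: 15 × 2 = 30
  M4→S3: 15 × 6 = 90
  M4→S4: 30 × 3 = 90
Optimal cost = 930.
Saving = 980 − 930 = 50.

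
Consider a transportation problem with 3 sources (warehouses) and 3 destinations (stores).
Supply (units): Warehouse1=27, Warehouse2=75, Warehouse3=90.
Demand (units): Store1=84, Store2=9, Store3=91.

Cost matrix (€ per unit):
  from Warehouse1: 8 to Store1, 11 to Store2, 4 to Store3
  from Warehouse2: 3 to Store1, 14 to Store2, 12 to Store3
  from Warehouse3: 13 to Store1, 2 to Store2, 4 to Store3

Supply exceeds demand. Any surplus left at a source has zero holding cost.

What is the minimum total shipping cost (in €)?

An optimal shipping plan:
  Warehouse1 to Store1: 9 × €8 = €72
  Warehouse1 to Store3: 10 × €4 = €40
  Warehouse2 to Store1: 75 × €3 = €225
  Warehouse3 to Store2: 9 × €2 = €18
  Warehouse3 to Store3: 81 × €4 = €324
Total = 72 + 40 + 225 + 18 + 324 = €679.

679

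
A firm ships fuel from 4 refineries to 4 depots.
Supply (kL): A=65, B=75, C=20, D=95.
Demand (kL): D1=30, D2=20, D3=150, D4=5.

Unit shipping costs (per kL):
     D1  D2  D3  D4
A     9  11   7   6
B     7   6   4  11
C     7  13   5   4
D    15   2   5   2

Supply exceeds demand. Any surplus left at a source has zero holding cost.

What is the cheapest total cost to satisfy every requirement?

965

Optimal allocation:
  A→D1: 15 × 9 = 135
  B→D3: 75 × 4 = 300
  C→D1: 15 × 7 = 105
  C→D3: 5 × 5 = 25
  D→D2: 20 × 2 = 40
  D→D3: 70 × 5 = 350
  D→D4: 5 × 2 = 10
Total = 135 + 300 + 105 + 25 + 40 + 350 + 10 = 965.
(Supply check: A ships 15; B ships 75; C ships 20; D ships 95.)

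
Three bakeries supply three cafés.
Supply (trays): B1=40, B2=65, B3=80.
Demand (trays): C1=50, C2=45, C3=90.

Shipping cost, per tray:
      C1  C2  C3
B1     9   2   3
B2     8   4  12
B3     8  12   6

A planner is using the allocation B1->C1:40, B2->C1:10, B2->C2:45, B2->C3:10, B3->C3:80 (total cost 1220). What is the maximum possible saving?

Current plan cost = 40·9 + 10·8 + 45·4 + 10·12 + 80·6 = 1220.
Optimal plan:
  B1–C3: 40 trays
  B2–C1: 20 trays
  B2–C2: 45 trays
  B3–C1: 30 trays
  B3–C3: 50 trays
Optimal cost = 1000.
Saving = 1220 − 1000 = 220.

220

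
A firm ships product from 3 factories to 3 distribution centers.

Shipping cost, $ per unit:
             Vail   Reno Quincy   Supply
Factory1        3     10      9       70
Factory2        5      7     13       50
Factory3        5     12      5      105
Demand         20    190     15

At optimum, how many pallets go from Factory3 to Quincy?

The minimum-cost plan:
  Factory1 to Reno: 70 × $10 = $700
  Factory2 to Reno: 50 × $7 = $350
  Factory3 to Vail: 20 × $5 = $100
  Factory3 to Reno: 70 × $12 = $840
  Factory3 to Quincy: 15 × $5 = $75
Total cost = $2065.
So Factory3→Quincy carries 15 pallets.

15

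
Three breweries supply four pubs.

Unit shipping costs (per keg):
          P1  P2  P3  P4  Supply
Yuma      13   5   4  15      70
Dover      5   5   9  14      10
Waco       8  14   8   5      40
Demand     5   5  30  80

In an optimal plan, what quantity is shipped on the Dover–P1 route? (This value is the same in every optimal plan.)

Solving gives:
  Yuma–P2: 5 × 5 = 25
  Yuma–P3: 30 × 4 = 120
  Yuma–P4: 35 × 15 = 525
  Dover–P1: 5 × 5 = 25
  Dover–P4: 5 × 14 = 70
  Waco–P4: 40 × 5 = 200
Total cost = 965.
So Dover→P1 carries 5 kegs.

5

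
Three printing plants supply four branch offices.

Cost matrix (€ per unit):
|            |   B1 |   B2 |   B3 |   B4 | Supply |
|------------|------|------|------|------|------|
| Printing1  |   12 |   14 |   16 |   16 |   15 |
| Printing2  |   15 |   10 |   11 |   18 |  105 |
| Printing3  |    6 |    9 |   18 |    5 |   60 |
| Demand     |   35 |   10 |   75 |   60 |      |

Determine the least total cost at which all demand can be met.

One minimum-cost allocation:
  Printing1–B1: 15 × €12 = €180
  Printing2–B1: 20 × €15 = €300
  Printing2–B2: 10 × €10 = €100
  Printing2–B3: 75 × €11 = €825
  Printing3–B4: 60 × €5 = €300
Total = 180 + 300 + 100 + 825 + 300 = €1705.

1705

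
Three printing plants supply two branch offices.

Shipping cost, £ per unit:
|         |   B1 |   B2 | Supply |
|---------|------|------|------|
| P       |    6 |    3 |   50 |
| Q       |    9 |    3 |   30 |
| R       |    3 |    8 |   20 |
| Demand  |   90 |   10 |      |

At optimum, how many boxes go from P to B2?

Solving gives:
  P to B1: 50 boxes
  Q to B1: 20 boxes
  Q to B2: 10 boxes
  R to B1: 20 boxes
Total cost = £570.
The route P→B2 is not used.

0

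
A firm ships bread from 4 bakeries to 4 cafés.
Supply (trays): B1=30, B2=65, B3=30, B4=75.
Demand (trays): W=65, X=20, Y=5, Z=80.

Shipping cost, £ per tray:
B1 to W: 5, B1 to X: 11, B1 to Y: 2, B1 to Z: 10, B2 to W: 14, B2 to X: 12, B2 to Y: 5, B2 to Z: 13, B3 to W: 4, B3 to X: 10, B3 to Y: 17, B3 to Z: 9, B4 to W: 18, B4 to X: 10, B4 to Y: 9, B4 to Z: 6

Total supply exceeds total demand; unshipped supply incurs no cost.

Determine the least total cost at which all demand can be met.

An optimal shipping plan:
  B1->W: 30 × £5 = £150
  B2->W: 5 × £14 = £70
  B2->X: 20 × £12 = £240
  B2->Y: 5 × £5 = £25
  B2->Z: 5 × £13 = £65
  B3->W: 30 × £4 = £120
  B4->Z: 75 × £6 = £450
Total = 150 + 70 + 240 + 25 + 65 + 120 + 450 = £1120.
(Supply check: B1 ships 30; B2 ships 35; B3 ships 30; B4 ships 75.)

1120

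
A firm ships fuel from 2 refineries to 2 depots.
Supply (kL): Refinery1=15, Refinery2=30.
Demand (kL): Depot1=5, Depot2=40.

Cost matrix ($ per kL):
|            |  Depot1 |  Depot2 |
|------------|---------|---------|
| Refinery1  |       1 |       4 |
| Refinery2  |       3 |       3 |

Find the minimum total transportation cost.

An optimal shipping plan:
  Refinery1–Depot1: 5 × $1 = $5
  Refinery1–Depot2: 10 × $4 = $40
  Refinery2–Depot2: 30 × $3 = $90
Total = 5 + 40 + 90 = $135.
(Supply check: Refinery1 ships 15; Refinery2 ships 30.)

135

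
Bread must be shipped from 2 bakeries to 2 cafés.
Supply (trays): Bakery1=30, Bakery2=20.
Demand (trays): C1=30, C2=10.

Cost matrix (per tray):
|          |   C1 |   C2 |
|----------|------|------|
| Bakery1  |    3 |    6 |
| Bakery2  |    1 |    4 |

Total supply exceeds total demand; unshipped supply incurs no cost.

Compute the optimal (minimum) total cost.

110

One minimum-cost allocation:
  Bakery1–C1: 10 × 3 = 30
  Bakery1–C2: 10 × 6 = 60
  Bakery2–C1: 20 × 1 = 20
Total = 30 + 60 + 20 = 110.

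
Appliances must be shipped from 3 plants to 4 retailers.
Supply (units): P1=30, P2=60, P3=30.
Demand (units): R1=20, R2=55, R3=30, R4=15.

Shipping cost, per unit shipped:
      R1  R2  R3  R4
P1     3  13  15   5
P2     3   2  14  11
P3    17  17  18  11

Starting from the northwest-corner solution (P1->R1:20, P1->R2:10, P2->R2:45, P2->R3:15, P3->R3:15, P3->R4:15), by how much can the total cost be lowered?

Current plan cost = 20·3 + 10·13 + 45·2 + 15·14 + 15·18 + 15·11 = 925.
Optimal plan:
  P1–R1: 15 units
  P1–R4: 15 units
  P2–R1: 5 units
  P2–R2: 55 units
  P3–R3: 30 units
Optimal cost = 785.
Saving = 925 − 785 = 140.

140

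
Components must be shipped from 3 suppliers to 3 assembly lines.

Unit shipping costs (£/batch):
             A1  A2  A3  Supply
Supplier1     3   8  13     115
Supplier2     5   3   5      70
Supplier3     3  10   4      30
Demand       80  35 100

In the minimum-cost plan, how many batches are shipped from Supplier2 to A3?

Optimal shipments:
  Supplier1→A1: 80 × £3 = £240
  Supplier1→A2: 35 × £8 = £280
  Supplier2→A3: 70 × £5 = £350
  Supplier3→A3: 30 × £4 = £120
Total cost = £990.
So Supplier2→A3 carries 70 batches.

70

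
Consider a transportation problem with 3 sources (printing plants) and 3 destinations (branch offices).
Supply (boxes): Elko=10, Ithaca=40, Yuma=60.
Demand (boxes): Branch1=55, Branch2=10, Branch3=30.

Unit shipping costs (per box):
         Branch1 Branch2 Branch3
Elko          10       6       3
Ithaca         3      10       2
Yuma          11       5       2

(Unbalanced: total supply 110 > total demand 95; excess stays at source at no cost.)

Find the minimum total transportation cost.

385

A cheapest plan:
  Elko–Branch1: 10 boxes
  Ithaca–Branch1: 40 boxes
  Yuma–Branch1: 5 boxes
  Yuma–Branch2: 10 boxes
  Yuma–Branch3: 30 boxes
Total cost = 385.
(Supply check: Elko ships 10; Ithaca ships 40; Yuma ships 45.)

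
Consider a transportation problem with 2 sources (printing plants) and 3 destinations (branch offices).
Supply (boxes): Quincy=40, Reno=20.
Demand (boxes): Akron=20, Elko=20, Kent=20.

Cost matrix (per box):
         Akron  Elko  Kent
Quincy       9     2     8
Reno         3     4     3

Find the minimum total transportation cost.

260

An optimal shipping plan:
  Quincy->Elko: 20 × 2 = 40
  Quincy->Kent: 20 × 8 = 160
  Reno->Akron: 20 × 3 = 60
Total = 40 + 160 + 60 = 260.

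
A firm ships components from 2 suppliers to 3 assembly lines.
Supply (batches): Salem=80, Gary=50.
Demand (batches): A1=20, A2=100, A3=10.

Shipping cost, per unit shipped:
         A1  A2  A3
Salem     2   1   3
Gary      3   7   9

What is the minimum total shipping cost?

A cheapest plan:
  Salem–A2: 70 × 1 = 70
  Salem–A3: 10 × 3 = 30
  Gary–A1: 20 × 3 = 60
  Gary–A2: 30 × 7 = 210
Total = 70 + 30 + 60 + 210 = 370.

370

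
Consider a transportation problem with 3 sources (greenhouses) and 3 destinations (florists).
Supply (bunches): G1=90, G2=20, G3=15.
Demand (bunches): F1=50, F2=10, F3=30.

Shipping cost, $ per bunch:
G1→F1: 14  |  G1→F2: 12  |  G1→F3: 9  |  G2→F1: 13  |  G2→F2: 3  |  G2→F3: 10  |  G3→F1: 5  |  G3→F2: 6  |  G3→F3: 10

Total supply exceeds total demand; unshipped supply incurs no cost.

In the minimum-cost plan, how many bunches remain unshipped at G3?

0

Minimum-cost shipments:
  G1 to F1: 25 bunches
  G1 to F3: 30 bunches
  G2 to F1: 10 bunches
  G2 to F2: 10 bunches
  G3 to F1: 15 bunches
Total cost = $855.
G3 ships 15 of its 15, leaving 0.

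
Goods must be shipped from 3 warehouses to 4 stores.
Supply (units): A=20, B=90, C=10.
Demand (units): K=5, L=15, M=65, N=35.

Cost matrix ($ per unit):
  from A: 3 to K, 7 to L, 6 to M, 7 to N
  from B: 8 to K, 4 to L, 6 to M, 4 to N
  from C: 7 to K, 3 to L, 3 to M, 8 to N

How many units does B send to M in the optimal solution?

40

Optimal shipments:
  A to K: 5 × $3 = $15
  A to M: 15 × $6 = $90
  B to L: 15 × $4 = $60
  B to M: 40 × $6 = $240
  B to N: 35 × $4 = $140
  C to M: 10 × $3 = $30
Total cost = $575.
So B→M carries 40 units.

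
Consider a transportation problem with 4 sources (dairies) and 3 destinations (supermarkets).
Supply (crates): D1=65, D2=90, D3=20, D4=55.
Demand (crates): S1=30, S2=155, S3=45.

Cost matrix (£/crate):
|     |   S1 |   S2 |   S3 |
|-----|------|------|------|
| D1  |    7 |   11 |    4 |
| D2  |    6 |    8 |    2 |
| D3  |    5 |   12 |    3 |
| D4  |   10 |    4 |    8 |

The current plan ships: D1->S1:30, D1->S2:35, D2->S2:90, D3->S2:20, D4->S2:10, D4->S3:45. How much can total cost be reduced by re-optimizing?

Current plan cost = 30·7 + 35·11 + 90·8 + 20·12 + 10·4 + 45·8 = £1955.
Optimal plan:
  D1–S1: 10 crates
  D1–S2: 10 crates
  D1–S3: 45 crates
  D2–S2: 90 crates
  D3–S1: 20 crates
  D4–S2: 55 crates
Optimal cost = £1400.
Saving = 1955 − 1400 = £555.

555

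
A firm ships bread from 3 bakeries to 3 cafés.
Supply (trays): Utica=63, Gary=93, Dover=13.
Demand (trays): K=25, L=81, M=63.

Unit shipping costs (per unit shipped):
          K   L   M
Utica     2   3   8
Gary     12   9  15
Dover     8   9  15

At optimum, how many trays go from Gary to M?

12

Solving gives:
  Utica→K: 12 × 2 = 24
  Utica→M: 51 × 8 = 408
  Gary→L: 81 × 9 = 729
  Gary→M: 12 × 15 = 180
  Dover→K: 13 × 8 = 104
Total cost = 1445.
So Gary→M carries 12 trays.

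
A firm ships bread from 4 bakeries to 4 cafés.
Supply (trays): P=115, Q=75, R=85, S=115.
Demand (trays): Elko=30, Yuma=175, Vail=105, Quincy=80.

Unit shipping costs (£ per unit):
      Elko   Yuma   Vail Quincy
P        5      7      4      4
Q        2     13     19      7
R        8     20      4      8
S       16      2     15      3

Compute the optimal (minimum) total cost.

One minimum-cost allocation:
  P to Yuma: 60 × £7 = £420
  P to Vail: 20 × £4 = £80
  P to Quincy: 35 × £4 = £140
  Q to Elko: 30 × £2 = £60
  Q to Quincy: 45 × £7 = £315
  R to Vail: 85 × £4 = £340
  S to Yuma: 115 × £2 = £230
Total = 420 + 80 + 140 + 60 + 315 + 340 + 230 = £1585.

1585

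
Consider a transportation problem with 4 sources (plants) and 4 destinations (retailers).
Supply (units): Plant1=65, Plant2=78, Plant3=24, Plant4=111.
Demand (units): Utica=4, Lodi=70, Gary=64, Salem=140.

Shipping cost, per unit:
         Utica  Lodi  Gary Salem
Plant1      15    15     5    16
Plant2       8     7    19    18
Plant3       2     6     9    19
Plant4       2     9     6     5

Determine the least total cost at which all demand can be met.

1873

Optimal allocation:
  Plant1->Gary: 64 × 5 = 320
  Plant1->Salem: 1 × 16 = 16
  Plant2->Lodi: 50 × 7 = 350
  Plant2->Salem: 28 × 18 = 504
  Plant3->Utica: 4 × 2 = 8
  Plant3->Lodi: 20 × 6 = 120
  Plant4->Salem: 111 × 5 = 555
Total = 320 + 16 + 350 + 504 + 8 + 120 + 555 = 1873.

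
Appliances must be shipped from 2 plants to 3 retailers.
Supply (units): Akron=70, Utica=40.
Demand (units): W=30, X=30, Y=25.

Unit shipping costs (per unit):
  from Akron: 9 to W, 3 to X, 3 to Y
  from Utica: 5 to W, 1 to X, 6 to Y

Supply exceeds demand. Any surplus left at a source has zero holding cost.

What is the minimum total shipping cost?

295

A cheapest plan:
  Akron→X: 20 units
  Akron→Y: 25 units
  Utica→W: 30 units
  Utica→X: 10 units
Total cost = 295.
(Supply check: Akron ships 45; Utica ships 40.)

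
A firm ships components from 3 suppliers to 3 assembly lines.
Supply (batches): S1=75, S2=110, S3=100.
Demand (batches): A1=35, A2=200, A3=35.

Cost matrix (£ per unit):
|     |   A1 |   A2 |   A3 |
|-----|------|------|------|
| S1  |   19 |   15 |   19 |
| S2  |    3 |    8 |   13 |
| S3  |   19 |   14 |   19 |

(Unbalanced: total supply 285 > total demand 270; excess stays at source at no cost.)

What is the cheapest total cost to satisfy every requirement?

Optimal allocation:
  S1→A2: 25 × £15 = £375
  S1→A3: 35 × £19 = £665
  S2→A1: 35 × £3 = £105
  S2→A2: 75 × £8 = £600
  S3→A2: 100 × £14 = £1400
Total = 375 + 665 + 105 + 600 + 1400 = £3145.

3145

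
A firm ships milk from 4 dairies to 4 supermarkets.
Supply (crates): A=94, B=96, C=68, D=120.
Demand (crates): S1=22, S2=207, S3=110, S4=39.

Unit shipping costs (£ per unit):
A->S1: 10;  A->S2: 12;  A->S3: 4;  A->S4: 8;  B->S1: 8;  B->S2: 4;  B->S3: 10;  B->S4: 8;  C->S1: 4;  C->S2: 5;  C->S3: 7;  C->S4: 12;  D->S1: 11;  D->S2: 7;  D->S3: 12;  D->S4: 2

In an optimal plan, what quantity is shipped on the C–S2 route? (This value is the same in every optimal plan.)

Optimal shipments:
  A→S3: 94 × £4 = £376
  B→S2: 96 × £4 = £384
  C→S1: 22 × £4 = £88
  C→S2: 30 × £5 = £150
  C→S3: 16 × £7 = £112
  D→S2: 81 × £7 = £567
  D→S4: 39 × £2 = £78
Total cost = £1755.
So C→S2 carries 30 crates.

30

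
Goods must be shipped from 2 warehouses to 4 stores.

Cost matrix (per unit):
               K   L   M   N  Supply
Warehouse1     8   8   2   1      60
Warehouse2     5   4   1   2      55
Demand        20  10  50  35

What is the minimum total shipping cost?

One minimum-cost allocation:
  Warehouse1->M: 25 × 2 = 50
  Warehouse1->N: 35 × 1 = 35
  Warehouse2->K: 20 × 5 = 100
  Warehouse2->L: 10 × 4 = 40
  Warehouse2->M: 25 × 1 = 25
Total = 50 + 35 + 100 + 40 + 25 = 250.
(Supply check: Warehouse1 ships 60; Warehouse2 ships 55.)

250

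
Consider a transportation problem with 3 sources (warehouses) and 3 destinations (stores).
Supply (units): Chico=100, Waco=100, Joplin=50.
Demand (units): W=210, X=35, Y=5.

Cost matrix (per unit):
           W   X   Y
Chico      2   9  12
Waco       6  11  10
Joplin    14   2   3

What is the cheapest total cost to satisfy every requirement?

1025

An optimal shipping plan:
  Chico–W: 100 units
  Waco–W: 100 units
  Joplin–W: 10 units
  Joplin–X: 35 units
  Joplin–Y: 5 units
Total cost = 1025.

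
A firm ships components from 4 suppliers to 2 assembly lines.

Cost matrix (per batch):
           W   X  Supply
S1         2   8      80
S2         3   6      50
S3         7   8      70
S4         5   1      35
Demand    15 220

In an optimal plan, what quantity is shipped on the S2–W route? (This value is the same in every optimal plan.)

0

Solving gives:
  S1 to W: 15 batches
  S1 to X: 65 batches
  S2 to X: 50 batches
  S3 to X: 70 batches
  S4 to X: 35 batches
Total cost = 1445.
The route S2→W is not used.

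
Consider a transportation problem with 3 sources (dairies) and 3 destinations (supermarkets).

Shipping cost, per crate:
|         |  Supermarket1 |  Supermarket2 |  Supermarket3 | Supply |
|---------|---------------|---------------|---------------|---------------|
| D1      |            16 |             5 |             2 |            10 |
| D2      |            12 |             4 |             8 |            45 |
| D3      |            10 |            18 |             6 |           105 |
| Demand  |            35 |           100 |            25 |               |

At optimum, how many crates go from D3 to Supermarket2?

Solving gives:
  D1→Supermarket2: 10 × 5 = 50
  D2→Supermarket2: 45 × 4 = 180
  D3→Supermarket1: 35 × 10 = 350
  D3→Supermarket2: 45 × 18 = 810
  D3→Supermarket3: 25 × 6 = 150
Total cost = 1540.
So D3→Supermarket2 carries 45 crates.

45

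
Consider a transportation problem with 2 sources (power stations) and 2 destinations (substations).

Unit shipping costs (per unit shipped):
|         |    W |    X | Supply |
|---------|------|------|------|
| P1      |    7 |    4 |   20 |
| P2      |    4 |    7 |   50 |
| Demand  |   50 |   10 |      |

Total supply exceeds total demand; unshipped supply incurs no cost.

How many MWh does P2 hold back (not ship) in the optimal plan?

An optimal plan:
  P1 to X: 10 MWh
  P2 to W: 50 MWh
Total cost = 240.
P2 ships 50 of its 50, leaving 0.

0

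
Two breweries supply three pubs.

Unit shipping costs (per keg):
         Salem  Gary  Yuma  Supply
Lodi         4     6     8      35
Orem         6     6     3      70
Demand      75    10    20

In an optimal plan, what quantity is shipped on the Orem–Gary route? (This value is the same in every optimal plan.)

10

The minimum-cost plan:
  Lodi->Salem: 35 × 4 = 140
  Orem->Salem: 40 × 6 = 240
  Orem->Gary: 10 × 6 = 60
  Orem->Yuma: 20 × 3 = 60
Total cost = 500.
So Orem→Gary carries 10 kegs.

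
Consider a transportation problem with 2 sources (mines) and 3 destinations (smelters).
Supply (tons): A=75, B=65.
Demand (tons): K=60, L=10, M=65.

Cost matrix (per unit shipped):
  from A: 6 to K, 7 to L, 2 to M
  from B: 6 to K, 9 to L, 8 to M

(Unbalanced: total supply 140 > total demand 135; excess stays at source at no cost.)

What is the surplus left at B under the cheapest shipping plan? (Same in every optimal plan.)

5

Minimum-cost shipments:
  A->L: 10 tons
  A->M: 65 tons
  B->K: 60 tons
Total cost = 560.
B ships 60 of its 65, leaving 5.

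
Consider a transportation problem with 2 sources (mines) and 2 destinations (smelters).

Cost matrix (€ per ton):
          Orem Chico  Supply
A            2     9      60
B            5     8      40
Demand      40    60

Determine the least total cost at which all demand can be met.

Optimal allocation:
  A–Orem: 40 × €2 = €80
  A–Chico: 20 × €9 = €180
  B–Chico: 40 × €8 = €320
Total = 80 + 180 + 320 = €580.

580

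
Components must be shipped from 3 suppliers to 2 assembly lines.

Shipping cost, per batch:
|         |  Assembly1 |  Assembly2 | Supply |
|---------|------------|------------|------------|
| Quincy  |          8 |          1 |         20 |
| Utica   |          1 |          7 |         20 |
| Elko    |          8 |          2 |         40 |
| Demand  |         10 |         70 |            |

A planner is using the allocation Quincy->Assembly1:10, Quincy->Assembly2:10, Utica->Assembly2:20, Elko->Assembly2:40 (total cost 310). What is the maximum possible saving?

130

Current plan cost = 10·8 + 10·1 + 20·7 + 40·2 = 310.
Optimal plan:
  Quincy->Assembly2: 20 × 1 = 20
  Utica->Assembly1: 10 × 1 = 10
  Utica->Assembly2: 10 × 7 = 70
  Elko->Assembly2: 40 × 2 = 80
Optimal cost = 180.
Saving = 310 − 180 = 130.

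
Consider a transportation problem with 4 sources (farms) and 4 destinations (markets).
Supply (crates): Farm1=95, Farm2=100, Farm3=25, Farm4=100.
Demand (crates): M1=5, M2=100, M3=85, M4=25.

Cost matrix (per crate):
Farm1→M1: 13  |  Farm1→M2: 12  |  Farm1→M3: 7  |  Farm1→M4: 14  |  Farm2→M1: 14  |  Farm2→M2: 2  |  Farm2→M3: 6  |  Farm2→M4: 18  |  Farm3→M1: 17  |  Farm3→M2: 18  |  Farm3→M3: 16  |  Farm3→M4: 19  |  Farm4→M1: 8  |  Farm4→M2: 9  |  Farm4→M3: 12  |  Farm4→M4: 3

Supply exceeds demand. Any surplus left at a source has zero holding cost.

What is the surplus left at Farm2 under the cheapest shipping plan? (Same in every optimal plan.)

Minimum-cost shipments:
  Farm1–M3: 85 crates
  Farm2–M2: 100 crates
  Farm4–M1: 5 crates
  Farm4–M4: 25 crates
Total cost = 910.
Farm2 ships 100 of its 100, leaving 0.

0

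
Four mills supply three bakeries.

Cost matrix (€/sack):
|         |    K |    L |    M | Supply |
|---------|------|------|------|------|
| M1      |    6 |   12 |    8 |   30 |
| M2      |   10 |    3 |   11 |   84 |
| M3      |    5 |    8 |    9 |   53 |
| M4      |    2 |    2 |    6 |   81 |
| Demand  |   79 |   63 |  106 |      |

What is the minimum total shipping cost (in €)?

Optimal allocation:
  M1->M: 30 sacks
  M2->L: 63 sacks
  M2->M: 21 sacks
  M3->K: 53 sacks
  M4->K: 26 sacks
  M4->M: 55 sacks
Total cost = €1307.
(Supply check: M1 ships 30; M2 ships 84; M3 ships 53; M4 ships 81.)

1307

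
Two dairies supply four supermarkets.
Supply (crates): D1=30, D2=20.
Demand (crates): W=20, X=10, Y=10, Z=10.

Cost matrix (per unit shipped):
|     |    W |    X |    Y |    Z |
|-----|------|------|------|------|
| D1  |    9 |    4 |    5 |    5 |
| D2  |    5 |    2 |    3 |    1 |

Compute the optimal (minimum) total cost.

240

One minimum-cost allocation:
  D1 to W: 10 × 9 = 90
  D1 to X: 10 × 4 = 40
  D1 to Y: 10 × 5 = 50
  D2 to W: 10 × 5 = 50
  D2 to Z: 10 × 1 = 10
Total = 90 + 40 + 50 + 50 + 10 = 240.
(Supply check: D1 ships 30; D2 ships 20.)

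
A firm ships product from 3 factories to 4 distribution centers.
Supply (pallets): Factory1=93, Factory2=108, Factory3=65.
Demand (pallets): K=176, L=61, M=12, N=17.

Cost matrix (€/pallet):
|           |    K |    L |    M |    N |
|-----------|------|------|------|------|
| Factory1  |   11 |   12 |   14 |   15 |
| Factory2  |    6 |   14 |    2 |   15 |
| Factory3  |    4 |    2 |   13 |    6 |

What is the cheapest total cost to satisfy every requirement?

1821

Optimal allocation:
  Factory1 to K: 80 × €11 = €880
  Factory1 to N: 13 × €15 = €195
  Factory2 to K: 96 × €6 = €576
  Factory2 to M: 12 × €2 = €24
  Factory3 to L: 61 × €2 = €122
  Factory3 to N: 4 × €6 = €24
Total = 880 + 195 + 576 + 24 + 122 + 24 = €1821.
(Supply check: Factory1 ships 93; Factory2 ships 108; Factory3 ships 65.)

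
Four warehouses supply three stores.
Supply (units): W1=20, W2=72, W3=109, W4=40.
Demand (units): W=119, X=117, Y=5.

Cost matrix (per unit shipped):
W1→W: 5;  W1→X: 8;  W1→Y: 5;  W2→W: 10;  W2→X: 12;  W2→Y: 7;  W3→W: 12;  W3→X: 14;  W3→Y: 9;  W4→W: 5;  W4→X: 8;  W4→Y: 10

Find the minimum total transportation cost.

2547

Optimal allocation:
  W1→W: 20 × 5 = 100
  W2→X: 67 × 12 = 804
  W2→Y: 5 × 7 = 35
  W3→W: 59 × 12 = 708
  W3→X: 50 × 14 = 700
  W4→W: 40 × 5 = 200
Total = 100 + 804 + 35 + 708 + 700 + 200 = 2547.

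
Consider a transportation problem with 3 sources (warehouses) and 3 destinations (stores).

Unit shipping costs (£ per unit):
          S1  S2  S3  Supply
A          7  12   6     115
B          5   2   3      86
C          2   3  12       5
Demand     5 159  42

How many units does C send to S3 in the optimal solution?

Solving gives:
  A to S1: 5 × £7 = £35
  A to S2: 68 × £12 = £816
  A to S3: 42 × £6 = £252
  B to S2: 86 × £2 = £172
  C to S2: 5 × £3 = £15
Total cost = £1290.
The route C→S3 is not used.

0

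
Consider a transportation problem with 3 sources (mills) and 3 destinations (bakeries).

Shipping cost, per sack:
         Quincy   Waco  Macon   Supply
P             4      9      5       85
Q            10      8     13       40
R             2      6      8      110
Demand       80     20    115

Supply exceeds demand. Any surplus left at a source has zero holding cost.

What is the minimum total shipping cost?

985

One minimum-cost allocation:
  P–Macon: 85 sacks
  Q–Waco: 20 sacks
  R–Quincy: 80 sacks
  R–Macon: 30 sacks
Total cost = 985.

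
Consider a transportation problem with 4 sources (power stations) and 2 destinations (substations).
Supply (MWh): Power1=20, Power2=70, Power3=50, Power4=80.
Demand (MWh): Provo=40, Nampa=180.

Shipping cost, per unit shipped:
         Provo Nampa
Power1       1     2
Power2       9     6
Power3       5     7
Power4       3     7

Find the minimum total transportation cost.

One minimum-cost allocation:
  Power1–Nampa: 20 × 2 = 40
  Power2–Nampa: 70 × 6 = 420
  Power3–Nampa: 50 × 7 = 350
  Power4–Provo: 40 × 3 = 120
  Power4–Nampa: 40 × 7 = 280
Total = 40 + 420 + 350 + 120 + 280 = 1210.
(Supply check: Power1 ships 20; Power2 ships 70; Power3 ships 50; Power4 ships 80.)

1210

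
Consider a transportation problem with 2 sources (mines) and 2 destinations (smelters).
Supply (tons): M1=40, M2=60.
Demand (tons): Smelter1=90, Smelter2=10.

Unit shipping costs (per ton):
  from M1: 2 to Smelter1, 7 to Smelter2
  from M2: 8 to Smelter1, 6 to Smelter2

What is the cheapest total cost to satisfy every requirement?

A cheapest plan:
  M1 to Smelter1: 40 tons
  M2 to Smelter1: 50 tons
  M2 to Smelter2: 10 tons
Total cost = 540.
(Supply check: M1 ships 40; M2 ships 60.)

540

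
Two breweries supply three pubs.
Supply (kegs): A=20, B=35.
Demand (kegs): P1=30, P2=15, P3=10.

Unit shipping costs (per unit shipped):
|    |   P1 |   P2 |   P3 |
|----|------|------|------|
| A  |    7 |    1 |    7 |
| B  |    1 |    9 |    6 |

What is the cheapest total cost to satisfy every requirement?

110

A cheapest plan:
  A to P2: 15 × 1 = 15
  A to P3: 5 × 7 = 35
  B to P1: 30 × 1 = 30
  B to P3: 5 × 6 = 30
Total = 15 + 35 + 30 + 30 = 110.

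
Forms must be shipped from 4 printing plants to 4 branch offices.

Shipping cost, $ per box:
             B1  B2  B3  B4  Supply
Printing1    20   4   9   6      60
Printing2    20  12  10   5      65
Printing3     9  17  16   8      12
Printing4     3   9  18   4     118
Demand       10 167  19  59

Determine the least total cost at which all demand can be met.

1753

An optimal shipping plan:
  Printing1 to B2: 60 × $4 = $240
  Printing2 to B3: 19 × $10 = $190
  Printing2 to B4: 46 × $5 = $230
  Printing3 to B4: 12 × $8 = $96
  Printing4 to B1: 10 × $3 = $30
  Printing4 to B2: 107 × $9 = $963
  Printing4 to B4: 1 × $4 = $4
Total = 240 + 190 + 230 + 96 + 30 + 963 + 4 = $1753.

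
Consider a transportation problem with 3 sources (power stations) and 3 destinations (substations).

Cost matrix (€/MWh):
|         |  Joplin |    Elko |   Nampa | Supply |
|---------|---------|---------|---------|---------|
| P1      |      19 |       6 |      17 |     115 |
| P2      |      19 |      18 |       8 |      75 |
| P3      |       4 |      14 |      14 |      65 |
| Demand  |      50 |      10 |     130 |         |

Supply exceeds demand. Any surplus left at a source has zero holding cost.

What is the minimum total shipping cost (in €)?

Optimal allocation:
  P1 to Elko: 10 × €6 = €60
  P1 to Nampa: 40 × €17 = €680
  P2 to Nampa: 75 × €8 = €600
  P3 to Joplin: 50 × €4 = €200
  P3 to Nampa: 15 × €14 = €210
Total = 60 + 680 + 600 + 200 + 210 = €1750.

1750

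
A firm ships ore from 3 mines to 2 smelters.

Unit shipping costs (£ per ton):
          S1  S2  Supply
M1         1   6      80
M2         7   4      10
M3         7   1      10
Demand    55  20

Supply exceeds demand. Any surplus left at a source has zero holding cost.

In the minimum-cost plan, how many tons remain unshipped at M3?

An optimal plan:
  M1–S1: 55 × £1 = £55
  M2–S2: 10 × £4 = £40
  M3–S2: 10 × £1 = £10
Total cost = £105.
M3 ships 10 of its 10, leaving 0.

0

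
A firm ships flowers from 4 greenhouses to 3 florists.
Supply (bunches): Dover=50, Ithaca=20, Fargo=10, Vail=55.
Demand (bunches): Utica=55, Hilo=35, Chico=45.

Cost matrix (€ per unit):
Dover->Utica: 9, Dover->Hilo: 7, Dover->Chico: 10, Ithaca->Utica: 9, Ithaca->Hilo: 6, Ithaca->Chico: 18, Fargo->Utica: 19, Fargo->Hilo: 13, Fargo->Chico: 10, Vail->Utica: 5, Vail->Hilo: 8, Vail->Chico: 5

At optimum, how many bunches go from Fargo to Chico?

Optimal shipments:
  Dover–Utica: 35 bunches
  Dover–Hilo: 15 bunches
  Ithaca–Hilo: 20 bunches
  Fargo–Chico: 10 bunches
  Vail–Utica: 20 bunches
  Vail–Chico: 35 bunches
Total cost = €915.
So Fargo→Chico carries 10 bunches.

10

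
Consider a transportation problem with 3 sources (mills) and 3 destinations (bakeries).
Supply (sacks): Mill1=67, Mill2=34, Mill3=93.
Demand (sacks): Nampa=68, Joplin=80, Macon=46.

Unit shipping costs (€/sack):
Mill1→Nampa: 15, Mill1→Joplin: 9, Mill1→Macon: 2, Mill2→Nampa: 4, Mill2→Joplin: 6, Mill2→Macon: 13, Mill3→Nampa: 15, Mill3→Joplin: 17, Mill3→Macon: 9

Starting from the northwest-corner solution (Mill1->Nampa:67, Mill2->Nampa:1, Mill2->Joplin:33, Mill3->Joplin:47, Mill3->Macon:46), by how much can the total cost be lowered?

536

Current plan cost = 67·15 + 1·4 + 33·6 + 47·17 + 46·9 = €2420.
Optimal plan:
  Mill1->Joplin: 67 sacks
  Mill2->Nampa: 21 sacks
  Mill2->Joplin: 13 sacks
  Mill3->Nampa: 47 sacks
  Mill3->Macon: 46 sacks
Optimal cost = €1884.
Saving = 2420 − 1884 = €536.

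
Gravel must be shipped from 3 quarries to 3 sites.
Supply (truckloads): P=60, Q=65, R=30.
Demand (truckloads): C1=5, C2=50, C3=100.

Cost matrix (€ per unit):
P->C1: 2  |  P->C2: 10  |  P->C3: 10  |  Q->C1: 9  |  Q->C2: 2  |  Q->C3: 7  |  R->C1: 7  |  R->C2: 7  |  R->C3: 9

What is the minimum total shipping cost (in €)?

1035

Optimal allocation:
  P–C1: 5 truckloads
  P–C3: 55 truckloads
  Q–C2: 50 truckloads
  Q–C3: 15 truckloads
  R–C3: 30 truckloads
Total cost = €1035.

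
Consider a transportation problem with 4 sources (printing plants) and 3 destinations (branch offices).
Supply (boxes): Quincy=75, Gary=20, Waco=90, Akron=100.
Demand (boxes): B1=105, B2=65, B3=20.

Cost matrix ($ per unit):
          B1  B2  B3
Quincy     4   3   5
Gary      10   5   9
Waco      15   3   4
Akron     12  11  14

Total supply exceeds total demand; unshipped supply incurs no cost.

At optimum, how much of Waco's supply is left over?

5

An optimal plan:
  Quincy->B1: 75 boxes
  Gary->B1: 20 boxes
  Waco->B2: 65 boxes
  Waco->B3: 20 boxes
  Akron->B1: 10 boxes
Total cost = $895.
Waco ships 85 of its 90, leaving 5.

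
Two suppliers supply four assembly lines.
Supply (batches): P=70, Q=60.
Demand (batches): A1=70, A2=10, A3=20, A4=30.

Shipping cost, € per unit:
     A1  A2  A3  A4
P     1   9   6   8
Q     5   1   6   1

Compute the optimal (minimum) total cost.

One minimum-cost allocation:
  P→A1: 70 × €1 = €70
  Q→A2: 10 × €1 = €10
  Q→A3: 20 × €6 = €120
  Q→A4: 30 × €1 = €30
Total = 70 + 10 + 120 + 30 = €230.
(Supply check: P ships 70; Q ships 60.)

230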